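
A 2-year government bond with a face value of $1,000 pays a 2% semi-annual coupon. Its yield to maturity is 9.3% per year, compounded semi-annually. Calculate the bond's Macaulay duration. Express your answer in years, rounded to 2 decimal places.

Periodic yield y = 0.0465. Discount each cash flow and weight by its period:
  t   CF        PV=CF/(1+0.0465)^t    t·PV
  1        10.00         9.5557         9.5557
  2        10.00         9.1311        18.2621
  3        10.00         8.7253        26.1760
  4     1,010.00       842.1015     3,368.4060
  Σ                    869.5136     3,422.3998
Price P = Σ PV = 869.5136.
Macaulay duration = Σ(t·PV) / P = 3,422.3998 / 869.5136 = 3.93599 half-year periods.
In years: 3.93599 / 2 = 1.96800 years.

1.97 years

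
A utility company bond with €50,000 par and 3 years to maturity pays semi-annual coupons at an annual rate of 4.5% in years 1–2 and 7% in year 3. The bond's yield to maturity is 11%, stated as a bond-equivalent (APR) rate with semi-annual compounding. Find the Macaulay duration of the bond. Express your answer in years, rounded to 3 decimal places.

2.820 years

Periodic yield y = 0.055. Discount each cash flow and weight by its period:
  t   CF        PV=CF/(1+0.055)^t    t·PV
  1     1,125.00     1,066.3507     1,066.3507
  2     1,125.00     1,010.7590     2,021.5179
  3     1,125.00       958.0654     2,874.1961
  4     1,125.00       908.1188     3,632.4753
  5     1,750.00     1,338.9851     6,694.9256
  6    51,750.00    37,531.4719   225,188.8312
  Σ                 42,813.7509   241,478.2969
Price P = Σ PV = 42,813.7509.
Macaulay duration = Σ(t·PV) / P = 241,478.2969 / 42,813.7509 = 5.64020 half-year periods.
In years: 5.64020 / 2 = 2.82010 years.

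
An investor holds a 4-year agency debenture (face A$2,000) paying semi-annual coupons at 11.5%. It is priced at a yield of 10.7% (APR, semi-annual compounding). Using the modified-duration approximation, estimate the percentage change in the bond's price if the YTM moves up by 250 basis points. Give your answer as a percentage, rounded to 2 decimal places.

-7.89%

Periodic yield y = 0.0535. Modified duration first:
  t   CF        PV=CF/(1+0.0535)^t    t·PV
  1       115.00       109.1599       109.1599
  2       115.00       103.6165       207.2329
  3       115.00        98.3545       295.0635
  4       115.00        93.3598       373.4390
  5       115.00        88.6187       443.0933
  6       115.00        84.1183       504.7099
  7       115.00        79.8465       558.9257
  8     2,115.00     1,393.9078    11,151.2625
  Σ                  2,050.9820    13,642.8868
P = 2,050.9820; D_Mac = 6.65188 half-year periods = 3.32594 yrs; D_mod = 3.32594/(1+0.0535) = 3.15704 yrs.
ΔP/P ≈ -D_mod · Δy = -3.15704 × (+0.025) = -0.078926 = -7.8926%.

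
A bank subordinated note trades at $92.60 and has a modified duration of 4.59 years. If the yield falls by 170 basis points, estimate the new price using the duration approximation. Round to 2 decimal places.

$99.83

Duration approximation: ΔP/P ≈ -D_mod · Δy = -4.59 × (-0.017) = +0.078030.
New price ≈ 92.60 × (1 + 0.078030) = 99.825578.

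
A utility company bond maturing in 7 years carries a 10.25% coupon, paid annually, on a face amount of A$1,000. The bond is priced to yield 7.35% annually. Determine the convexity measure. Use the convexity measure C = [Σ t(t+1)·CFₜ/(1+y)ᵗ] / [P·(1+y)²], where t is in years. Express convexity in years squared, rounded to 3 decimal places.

With y = 0.0735:
  t   CF        PV=CF/(1+0.0735)^t    t·PV        t(t+1)·PV
  1       102.50        95.4821        95.4821         190.9641
  2       102.50        88.9446       177.8893         533.6678
  3       102.50        82.8548       248.5644         994.2577
  4       102.50        77.1819       308.7277       1,543.6387
  5       102.50        71.8975       359.4874       2,156.9242
  6       102.50        66.9748       401.8489       2,812.9426
  7     1,102.50       671.0645     4,697.4514      37,579.6113
  Σ                  1,154.4002     6,289.4512      45,812.0064
P = 1,154.4002.
Convexity = Σ t(t+1)·PV / [P·(1+y)²] = 45,812.0064 / (1,154.4002 × 1.152402) = 34.43648.

34.436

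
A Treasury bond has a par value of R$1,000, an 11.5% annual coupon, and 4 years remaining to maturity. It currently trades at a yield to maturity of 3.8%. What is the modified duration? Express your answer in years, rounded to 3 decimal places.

Periodic yield y = 0.038. First find Macaulay duration:
  t   CF        PV=CF/(1+0.038)^t    t·PV
  1       115.00       110.7900       110.7900
  2       115.00       106.7341       213.4682
  3       115.00       102.8267       308.4800
  4     1,115.00       960.4736     3,841.8946
  Σ                  1,280.8244     4,474.6328
P = 1,280.8244; Macaulay duration = 4,474.6328 / 1,280.8244 = 3.49356 years.
Modified duration = D_Mac / (1 + y) = 3.49356 / 1.038 = 3.36566 years.

3.366 years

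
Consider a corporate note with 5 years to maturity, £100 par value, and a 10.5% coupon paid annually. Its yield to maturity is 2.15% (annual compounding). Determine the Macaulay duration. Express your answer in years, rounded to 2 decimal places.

Periodic yield y = 0.0215. Discount each cash flow and weight by its year:
  t   CF        PV=CF/(1+0.0215)^t    t·PV
  1        10.50        10.2790        10.2790
  2        10.50        10.0627        20.1253
  3        10.50         9.8509        29.5526
  4        10.50         9.6435        38.5741
  5       110.50        99.3506       496.7529
  Σ                    139.1866       595.2839
Price P = Σ PV = 139.1866.
Macaulay duration = Σ(t·PV) / P = 595.2839 / 139.1866 = 4.27688 years.

4.28 years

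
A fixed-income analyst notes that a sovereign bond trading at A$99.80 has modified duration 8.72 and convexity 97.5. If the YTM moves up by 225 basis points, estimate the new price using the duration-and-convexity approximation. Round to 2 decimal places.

A$82.68

Duration effect: -D_mod·Δy = -8.72 × (+0.0225) = -0.196200
Convexity effect: ½·C·(Δy)² = 0.5 × 97.5 × (0.0225)² = +0.0246796875
ΔP/P ≈ -0.196200 + 0.0246796875 = -0.1715203125
New price ≈ 99.80 × (1 - 0.1715203125) = 82.6822728125.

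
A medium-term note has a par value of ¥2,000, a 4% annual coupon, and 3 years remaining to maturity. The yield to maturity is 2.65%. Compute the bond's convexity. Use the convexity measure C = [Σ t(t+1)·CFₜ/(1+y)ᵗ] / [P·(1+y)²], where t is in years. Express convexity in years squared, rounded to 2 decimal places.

With y = 0.0265:
  t   CF        PV=CF/(1+0.0265)^t    t·PV        t(t+1)·PV
  1        80.00        77.9347        77.9347         155.8695
  2        80.00        75.9228       151.8456         455.5367
  3     2,080.00     1,923.0318     5,769.0955      23,076.3820
  Σ                  2,076.8893     5,998.8758      23,687.7881
P = 2,076.8893.
Convexity = Σ t(t+1)·PV / [P·(1+y)²] = 23,687.7881 / (2,076.8893 × 1.053702) = 10.82414.

10.82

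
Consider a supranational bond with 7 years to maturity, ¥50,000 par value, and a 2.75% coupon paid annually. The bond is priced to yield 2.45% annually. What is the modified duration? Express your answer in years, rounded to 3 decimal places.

6.314 years

Periodic yield y = 0.0245. First find Macaulay duration:
  t   CF        PV=CF/(1+0.0245)^t    t·PV
  1     1,375.00     1,342.1181     1,342.1181
  2     1,375.00     1,310.0226     2,620.0451
  3     1,375.00     1,278.6945     3,836.0836
  4     1,375.00     1,248.1157     4,992.4628
  5     1,375.00     1,218.2681     6,091.3407
  6     1,375.00     1,189.1343     7,134.8061
  7    51,375.00    43,367.8703   303,575.0923
  Σ                 50,954.2237   329,591.9487
P = 50,954.2237; Macaulay duration = 329,591.9487 / 50,954.2237 = 6.46839 years.
Modified duration = D_Mac / (1 + y) = 6.46839 / 1.0245 = 6.31371 years.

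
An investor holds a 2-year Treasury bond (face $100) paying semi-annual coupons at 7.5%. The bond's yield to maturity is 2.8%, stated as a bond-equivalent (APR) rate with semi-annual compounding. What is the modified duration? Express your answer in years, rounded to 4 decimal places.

Periodic yield y = 0.014. First find Macaulay duration:
  t   CF        PV=CF/(1+0.014)^t    t·PV
  1         3.75         3.6982         3.6982
  2         3.75         3.6472         7.2943
  3         3.75         3.5968        10.7904
  4       103.75        98.1378       392.5512
  Σ                    109.0800       414.3342
P = 109.0800; Macaulay duration = 414.3342 / 109.0800 = 3.79844 half-year periods = 1.89922 years.
Modified duration = D_Mac / (1 + y) = 1.89922 / 1.014 = 1.87300 years.

1.8730 years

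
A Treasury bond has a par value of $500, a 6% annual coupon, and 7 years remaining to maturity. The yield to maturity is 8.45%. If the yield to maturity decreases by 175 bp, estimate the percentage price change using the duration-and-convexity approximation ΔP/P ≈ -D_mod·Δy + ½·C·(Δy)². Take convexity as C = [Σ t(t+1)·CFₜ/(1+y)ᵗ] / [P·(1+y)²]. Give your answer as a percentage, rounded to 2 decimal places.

With y = 0.0845:
  t   CF        PV=CF/(1+0.0845)^t    t·PV        t(t+1)·PV
  1        30.00        27.6625        27.6625          55.3250
  2        30.00        25.5072        51.0143         153.0430
  3        30.00        23.5197        70.5592         282.2369
  4        30.00        21.6872        86.7487         433.7435
  5        30.00        19.9974        99.9870         599.9219
  6        30.00        18.4393       110.6357         774.4497
  7       530.00       300.3786     2,102.6501      16,821.2011
  Σ                    437.1919     2,549.2576      19,119.9211
P = 437.1919; D_Mac = 5.83098 yrs; D_mod = 5.37665 yrs; C = 37.18390.
Duration effect: -5.37665 × (-0.0175) = +0.094091
Convexity effect: 0.5 × 37.18390 × (-0.0175)² = +0.0056938
ΔP/P ≈ +0.094091 + 0.0056938 = +0.099785 = +9.9785%.

+9.98%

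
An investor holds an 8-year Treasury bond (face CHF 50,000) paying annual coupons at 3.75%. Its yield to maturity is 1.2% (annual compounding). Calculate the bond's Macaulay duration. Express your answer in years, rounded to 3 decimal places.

7.151 years

Periodic yield y = 0.012. Discount each cash flow and weight by its year:
  t   CF        PV=CF/(1+0.012)^t    t·PV
  1     1,875.00     1,852.7668     1,852.7668
  2     1,875.00     1,830.7972     3,661.5945
  3     1,875.00     1,809.0882     5,427.2645
  4     1,875.00     1,787.6365     7,150.5461
  5     1,875.00     1,766.4393     8,832.1963
  6     1,875.00     1,745.4933    10,472.9601
  7     1,875.00     1,724.7958    12,073.5706
  8    51,875.00    47,153.5082   377,228.0657
  Σ                 59,670.5254   426,698.9646
Price P = Σ PV = 59,670.5254.
Macaulay duration = Σ(t·PV) / P = 426,698.9646 / 59,670.5254 = 7.15092 years.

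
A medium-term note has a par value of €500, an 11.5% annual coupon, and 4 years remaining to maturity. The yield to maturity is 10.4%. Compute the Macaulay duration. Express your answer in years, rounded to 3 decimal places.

Periodic yield y = 0.104. Discount each cash flow and weight by its year:
  t   CF        PV=CF/(1+0.104)^t    t·PV
  1        57.50        52.0833        52.0833
  2        57.50        47.1769        94.3539
  3        57.50        42.7327       128.1982
  4       557.50       375.2914     1,501.1655
  Σ                    517.2844     1,775.8009
Price P = Σ PV = 517.2844.
Macaulay duration = Σ(t·PV) / P = 1,775.8009 / 517.2844 = 3.43293 years.

3.433 years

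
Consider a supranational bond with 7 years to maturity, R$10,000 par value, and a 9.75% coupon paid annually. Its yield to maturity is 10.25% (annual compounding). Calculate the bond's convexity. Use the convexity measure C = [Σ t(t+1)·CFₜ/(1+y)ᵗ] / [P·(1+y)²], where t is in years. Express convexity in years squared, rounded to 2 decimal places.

32.01

With y = 0.1025:
  t   CF        PV=CF/(1+0.1025)^t    t·PV        t(t+1)·PV
  1       975.00       884.3537       884.3537       1,768.7075
  2       975.00       802.1349     1,604.2698       4,812.8095
  3       975.00       727.5600     2,182.6800       8,730.7201
  4       975.00       659.9184     2,639.6735      13,198.3676
  5       975.00       598.5654     2,992.8271      17,956.9627
  6       975.00       542.9165     3,257.4989      22,802.4923
  7    10,975.00     5,543.1208    38,801.8455     310,414.7639
  Σ                  9,758.5697    52,363.1486     379,684.8235
P = 9,758.5697.
Convexity = Σ t(t+1)·PV / [P·(1+y)²] = 379,684.8235 / (9,758.5697 × 1.215506) = 32.00957.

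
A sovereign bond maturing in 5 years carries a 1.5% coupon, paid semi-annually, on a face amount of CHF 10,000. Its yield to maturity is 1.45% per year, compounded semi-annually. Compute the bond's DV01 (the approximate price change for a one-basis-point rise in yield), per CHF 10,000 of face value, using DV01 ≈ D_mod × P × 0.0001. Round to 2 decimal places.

CHF 4.81

Periodic yield y = 0.00725.
  t   CF        PV=CF/(1+0.00725)^t    t·PV
  1        75.00        74.4602        74.4602
  2        75.00        73.9242       147.8484
  3        75.00        73.3921       220.1764
  4        75.00        72.8639       291.4554
  5        75.00        72.3394       361.6970
  6        75.00        71.8187       430.9123
  7        75.00        71.3018       499.1124
  8        75.00        70.7886       566.3085
  9        75.00        70.2790       632.5113
  10   10,075.00     9,372.8635    93,728.6354
  Σ                 10,024.0314    96,953.1172
P = 10,024.0314; D_Mac = 9.67207 half-year periods = 4.83603 yrs; D_mod = 4.80123 yrs.
DV01 ≈ 4.80123 × 10,024.0314 × 0.0001 = 4.812763.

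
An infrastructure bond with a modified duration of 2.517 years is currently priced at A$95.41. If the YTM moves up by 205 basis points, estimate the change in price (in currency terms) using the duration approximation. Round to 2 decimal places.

-A$4.92

Duration approximation: ΔP/P ≈ -D_mod · Δy = -2.517 × (+0.0205) = -0.0515985.
ΔP ≈ 95.41 × (-0.0515985) = -4.923012885.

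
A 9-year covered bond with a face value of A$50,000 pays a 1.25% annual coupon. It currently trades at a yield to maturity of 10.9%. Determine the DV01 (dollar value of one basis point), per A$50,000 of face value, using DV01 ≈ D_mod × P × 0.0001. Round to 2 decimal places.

Periodic yield y = 0.109.
  t   CF        PV=CF/(1+0.109)^t    t·PV
  1       625.00       563.5708       563.5708
  2       625.00       508.1792     1,016.3585
  3       625.00       458.2320     1,374.6959
  4       625.00       413.1938     1,652.7753
  5       625.00       372.5824     1,862.9118
  6       625.00       335.9625     2,015.7747
  7       625.00       302.9418     2,120.5926
  8       625.00       273.1666     2,185.3331
  9    50,625.00    19,951.7558   179,565.8023
  Σ                 23,179.5849   192,357.8149
P = 23,179.5849; D_Mac = 8.29859 yrs; D_mod = 7.48295 yrs.
DV01 ≈ 7.48295 × 23,179.5849 × 0.0001 = 17.345159.

A$17.35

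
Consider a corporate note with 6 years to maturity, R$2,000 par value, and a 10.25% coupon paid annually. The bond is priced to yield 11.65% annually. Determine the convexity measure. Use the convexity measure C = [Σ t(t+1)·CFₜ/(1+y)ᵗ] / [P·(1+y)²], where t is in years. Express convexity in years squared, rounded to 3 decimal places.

24.322

With y = 0.1165:
  t   CF        PV=CF/(1+0.1165)^t    t·PV        t(t+1)·PV
  1       205.00       183.6095       183.6095         367.2190
  2       205.00       164.4510       328.9019         986.7057
  3       205.00       147.2915       441.8745       1,767.4980
  4       205.00       131.9225       527.6901       2,638.4505
  5       205.00       118.1572       590.7860       3,544.7163
  6     2,205.00     1,138.2987     6,829.7920      47,808.5442
  Σ                  1,883.7304     8,902.6541      57,113.1337
P = 1,883.7304.
Convexity = Σ t(t+1)·PV / [P·(1+y)²] = 57,113.1337 / (1,883.7304 × 1.246572) = 24.32203.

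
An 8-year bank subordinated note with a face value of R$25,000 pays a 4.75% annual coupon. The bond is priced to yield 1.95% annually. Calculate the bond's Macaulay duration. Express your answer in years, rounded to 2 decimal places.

Periodic yield y = 0.0195. Discount each cash flow and weight by its year:
  t   CF        PV=CF/(1+0.0195)^t    t·PV
  1     1,187.50     1,164.7867     1,164.7867
  2     1,187.50     1,142.5078     2,285.0155
  3     1,187.50     1,120.6550     3,361.9650
  4     1,187.50     1,099.2202     4,396.8808
  5     1,187.50     1,078.1954     5,390.9769
  6     1,187.50     1,057.5727     6,345.4363
  7     1,187.50     1,037.3445     7,261.4115
  8    26,187.50    22,438.6229   179,508.9830
  Σ                 30,138.9051   209,715.4556
Price P = Σ PV = 30,138.9051.
Macaulay duration = Σ(t·PV) / P = 209,715.4556 / 30,138.9051 = 6.95830 years.

6.96 years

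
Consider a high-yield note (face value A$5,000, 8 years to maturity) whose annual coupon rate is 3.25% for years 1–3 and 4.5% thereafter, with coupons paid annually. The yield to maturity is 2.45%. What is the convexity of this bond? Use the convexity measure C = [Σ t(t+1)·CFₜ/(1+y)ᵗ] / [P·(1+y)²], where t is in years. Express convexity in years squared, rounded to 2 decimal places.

With y = 0.0245:
  t   CF        PV=CF/(1+0.0245)^t    t·PV        t(t+1)·PV
  1       162.50       158.6140       158.6140         317.2279
  2       162.50       154.8208       309.6417         928.9251
  3       162.50       151.1184       453.3553       1,813.4213
  4       225.00       204.2371       816.9485       4,084.7423
  5       225.00       199.3530       996.7648       5,980.5890
  6       225.00       194.5856     1,167.5137       8,172.5960
  7       225.00       189.9323     1,329.5260      10,636.2076
  8     5,225.00     4,305.1729    34,441.3828     309,972.4453
  Σ                  5,557.8341    39,673.7468     341,906.1546
P = 5,557.8341.
Convexity = Σ t(t+1)·PV / [P·(1+y)²] = 341,906.1546 / (5,557.8341 × 1.049600) = 58.61077.

58.61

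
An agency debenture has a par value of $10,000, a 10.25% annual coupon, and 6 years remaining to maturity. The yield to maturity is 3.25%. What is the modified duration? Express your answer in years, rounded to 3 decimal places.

Periodic yield y = 0.0325. First find Macaulay duration:
  t   CF        PV=CF/(1+0.0325)^t    t·PV
  1     1,025.00       992.7361       992.7361
  2     1,025.00       961.4877     1,922.9755
  3     1,025.00       931.2230     2,793.6689
  4     1,025.00       901.9109     3,607.6435
  5     1,025.00       873.5214     4,367.6071
  6    11,025.00     9,099.9339    54,599.6032
  Σ                 13,760.8130    68,284.2343
P = 13,760.8130; Macaulay duration = 68,284.2343 / 13,760.8130 = 4.96222 years.
Modified duration = D_Mac / (1 + y) = 4.96222 / 1.0325 = 4.80603 years.

4.806 years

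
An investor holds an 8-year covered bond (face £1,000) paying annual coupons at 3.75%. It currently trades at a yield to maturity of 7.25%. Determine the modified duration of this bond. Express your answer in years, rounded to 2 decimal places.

6.45 years

Periodic yield y = 0.0725. First find Macaulay duration:
  t   CF        PV=CF/(1+0.0725)^t    t·PV
  1        37.50        34.9650        34.9650
  2        37.50        32.6014        65.2029
  3        37.50        30.3976        91.1928
  4        37.50        28.3428       113.3710
  5        37.50        26.4268       132.1341
  6        37.50        24.6404       147.8423
  7        37.50        22.9747       160.8230
  8     1,037.50       592.6656     4,741.3246
  Σ                    793.0143     5,486.8557
P = 793.0143; Macaulay duration = 5,486.8557 / 793.0143 = 6.91899 years.
Modified duration = D_Mac / (1 + y) = 6.91899 / 1.0725 = 6.45127 years.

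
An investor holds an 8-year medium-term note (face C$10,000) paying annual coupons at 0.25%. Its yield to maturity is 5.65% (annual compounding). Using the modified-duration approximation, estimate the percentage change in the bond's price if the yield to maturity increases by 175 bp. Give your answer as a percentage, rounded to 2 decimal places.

Periodic yield y = 0.0565. Modified duration first:
  t   CF        PV=CF/(1+0.0565)^t    t·PV
  1        25.00        23.6630        23.6630
  2        25.00        22.3976        44.7952
  3        25.00        21.1998        63.5994
  4        25.00        20.0661        80.2642
  5        25.00        18.9930        94.9648
  6        25.00        17.9772       107.8634
  7        25.00        17.0158       119.1109
  8    10,025.00     6,458.4510    51,667.6081
  Σ                  6,599.7635    52,201.8690
P = 6,599.7635; D_Mac = 7.90966 yrs; D_mod = 7.90966/(1+0.0565) = 7.48666 yrs.
ΔP/P ≈ -D_mod · Δy = -7.48666 × (+0.0175) = -0.131017 = -13.1017%.

-13.10%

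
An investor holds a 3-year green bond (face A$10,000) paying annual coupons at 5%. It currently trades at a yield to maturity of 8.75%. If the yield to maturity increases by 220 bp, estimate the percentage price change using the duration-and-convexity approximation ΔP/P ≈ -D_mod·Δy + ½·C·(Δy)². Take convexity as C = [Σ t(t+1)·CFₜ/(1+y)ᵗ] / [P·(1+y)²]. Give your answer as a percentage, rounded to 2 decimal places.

-5.54%

With y = 0.0875:
  t   CF        PV=CF/(1+0.0875)^t    t·PV        t(t+1)·PV
  1       500.00       459.7701       459.7701         919.5402
  2       500.00       422.7771       845.5542       2,536.6627
  3    10,500.00     8,163.9719    24,491.9158      97,967.6630
  Σ                  9,046.5192    25,797.2401     101,423.8660
P = 9,046.5192; D_Mac = 2.85162 yrs; D_mod = 2.62218 yrs; C = 9.47982.
Duration effect: -2.62218 × (+0.022) = -0.057688
Convexity effect: 0.5 × 9.47982 × (0.022)² = +0.0022941
ΔP/P ≈ -0.057688 + 0.0022941 = -0.055394 = -5.5394%.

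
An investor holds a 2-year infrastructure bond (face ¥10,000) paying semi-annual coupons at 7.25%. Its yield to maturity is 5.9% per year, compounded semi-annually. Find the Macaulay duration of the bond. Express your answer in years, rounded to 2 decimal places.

1.90 years

Periodic yield y = 0.0295. Discount each cash flow and weight by its period:
  t   CF        PV=CF/(1+0.0295)^t    t·PV
  1       362.50       352.1127       352.1127
  2       362.50       342.0230       684.0460
  3       362.50       332.2224       996.6673
  4    10,362.50     9,224.8463    36,899.3853
  Σ                 10,251.2044    38,932.2113
Price P = Σ PV = 10,251.2044.
Macaulay duration = Σ(t·PV) / P = 38,932.2113 / 10,251.2044 = 3.79782 half-year periods.
In years: 3.79782 / 2 = 1.89891 years.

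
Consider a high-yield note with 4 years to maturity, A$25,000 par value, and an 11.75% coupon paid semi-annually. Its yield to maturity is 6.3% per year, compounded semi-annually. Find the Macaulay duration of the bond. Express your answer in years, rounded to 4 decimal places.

3.3694 years

Periodic yield y = 0.0315. Discount each cash flow and weight by its period:
  t   CF        PV=CF/(1+0.0315)^t    t·PV
  1     1,468.75     1,423.8972     1,423.8972
  2     1,468.75     1,380.4142     2,760.8284
  3     1,468.75     1,338.2590     4,014.7771
  4     1,468.75     1,297.3912     5,189.5648
  5     1,468.75     1,257.7714     6,288.8570
  6     1,468.75     1,219.3615     7,316.1691
  7     1,468.75     1,182.1246     8,274.8722
  8    26,468.75    20,652.8302   165,222.6413
  Σ                 29,752.0493   200,491.6071
Price P = Σ PV = 29,752.0493.
Macaulay duration = Σ(t·PV) / P = 200,491.6071 / 29,752.0493 = 6.73875 half-year periods.
In years: 6.73875 / 2 = 3.36937 years.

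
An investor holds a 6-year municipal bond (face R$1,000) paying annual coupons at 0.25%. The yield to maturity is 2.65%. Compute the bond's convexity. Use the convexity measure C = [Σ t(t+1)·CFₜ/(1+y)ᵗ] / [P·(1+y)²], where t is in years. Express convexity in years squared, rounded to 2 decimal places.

39.50

With y = 0.0265:
  t   CF        PV=CF/(1+0.0265)^t    t·PV        t(t+1)·PV
  1         2.50         2.4355         2.4355           4.8709
  2         2.50         2.3726         4.7452          14.2355
  3         2.50         2.3113         6.9340          27.7360
  4         2.50         2.2517         9.0067          45.0333
  5         2.50         2.1935        10.9677          65.8062
  6     1,002.50       856.9010     5,141.4061      35,989.8428
  Σ                    868.4656     5,175.4951      36,147.5248
P = 868.4656.
Convexity = Σ t(t+1)·PV / [P·(1+y)²] = 36,147.5248 / (868.4656 × 1.053702) = 39.50099.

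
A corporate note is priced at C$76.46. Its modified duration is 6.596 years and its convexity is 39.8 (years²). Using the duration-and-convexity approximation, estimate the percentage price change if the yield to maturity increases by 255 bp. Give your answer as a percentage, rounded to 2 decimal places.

Duration effect: -D_mod·Δy = -6.596 × (+0.0255) = -0.168198
Convexity effect: ½·C·(Δy)² = 0.5 × 39.8 × (0.0255)² = +0.012939975
ΔP/P ≈ -0.168198 + 0.012939975 = -0.155258025
= -15.5258025%.

-15.53%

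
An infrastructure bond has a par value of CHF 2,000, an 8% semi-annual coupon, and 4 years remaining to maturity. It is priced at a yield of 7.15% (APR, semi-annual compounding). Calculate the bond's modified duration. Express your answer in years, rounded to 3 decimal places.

3.388 years

Periodic yield y = 0.03575. First find Macaulay duration:
  t   CF        PV=CF/(1+0.03575)^t    t·PV
  1        80.00        77.2387        77.2387
  2        80.00        74.5727       149.1455
  3        80.00        71.9988       215.9964
  4        80.00        69.5137       278.0547
  5        80.00        67.1143       335.5717
  6        80.00        64.7978       388.7869
  7        80.00        62.5612       437.9287
  8     2,080.00     1,570.4489    12,563.5909
  Σ                  2,058.2462    14,446.3134
P = 2,058.2462; Macaulay duration = 14,446.3134 / 2,058.2462 = 7.01875 half-year periods = 3.50937 years.
Modified duration = D_Mac / (1 + y) = 3.50937 / 1.03575 = 3.38824 years.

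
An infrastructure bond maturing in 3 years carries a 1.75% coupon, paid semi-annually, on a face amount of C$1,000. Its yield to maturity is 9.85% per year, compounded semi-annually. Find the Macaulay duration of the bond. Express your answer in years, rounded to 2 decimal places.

2.93 years

Periodic yield y = 0.04925. Discount each cash flow and weight by its period:
  t   CF        PV=CF/(1+0.04925)^t    t·PV
  1         8.75         8.3393         8.3393
  2         8.75         7.9479        15.8957
  3         8.75         7.5748        22.7244
  4         8.75         7.2193        28.8770
  5         8.75         6.8804        34.4020
  6     1,008.75       755.9789     4,535.8735
  Σ                    793.9405     4,646.1118
Price P = Σ PV = 793.9405.
Macaulay duration = Σ(t·PV) / P = 4,646.1118 / 793.9405 = 5.85196 half-year periods.
In years: 5.85196 / 2 = 2.92598 years.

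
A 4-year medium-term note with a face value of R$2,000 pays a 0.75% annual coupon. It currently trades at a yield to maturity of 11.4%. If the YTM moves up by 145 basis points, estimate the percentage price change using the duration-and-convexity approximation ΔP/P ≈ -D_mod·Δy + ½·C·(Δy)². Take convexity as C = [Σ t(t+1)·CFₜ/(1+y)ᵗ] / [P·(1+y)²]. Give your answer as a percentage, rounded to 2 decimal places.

With y = 0.114:
  t   CF        PV=CF/(1+0.114)^t    t·PV        t(t+1)·PV
  1        15.00        13.4650        13.4650          26.9300
  2        15.00        12.0871        24.1741          72.5224
  3        15.00        10.8501        32.5504         130.2018
  4     2,015.00     1,308.3812     5,233.5247      26,167.6235
  Σ                  1,344.7834     5,303.7143      26,397.2777
P = 1,344.7834; D_Mac = 3.94392 yrs; D_mod = 3.54032 yrs; C = 15.81745.
Duration effect: -3.54032 × (+0.0145) = -0.051335
Convexity effect: 0.5 × 15.81745 × (0.0145)² = +0.0016628
ΔP/P ≈ -0.051335 + 0.0016628 = -0.049672 = -4.9672%.

-4.97%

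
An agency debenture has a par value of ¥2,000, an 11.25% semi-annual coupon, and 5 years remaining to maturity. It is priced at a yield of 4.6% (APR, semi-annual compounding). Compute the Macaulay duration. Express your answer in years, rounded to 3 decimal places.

Periodic yield y = 0.023. Discount each cash flow and weight by its period:
  t   CF        PV=CF/(1+0.023)^t    t·PV
  1       112.50       109.9707       109.9707
  2       112.50       107.4982       214.9964
  3       112.50       105.0813       315.2440
  4       112.50       102.7188       410.8752
  5       112.50       100.4094       502.0470
  6       112.50        98.1519       588.9114
  7       112.50        95.9452       671.6161
  8       112.50        93.7880       750.3043
  9       112.50        91.6794       825.1147
  10    2,112.50     1,682.8305    16,828.3052
  Σ                  2,588.0735    21,217.3852
Price P = Σ PV = 2,588.0735.
Macaulay duration = Σ(t·PV) / P = 21,217.3852 / 2,588.0735 = 8.19814 half-year periods.
In years: 8.19814 / 2 = 4.09907 years.

4.099 years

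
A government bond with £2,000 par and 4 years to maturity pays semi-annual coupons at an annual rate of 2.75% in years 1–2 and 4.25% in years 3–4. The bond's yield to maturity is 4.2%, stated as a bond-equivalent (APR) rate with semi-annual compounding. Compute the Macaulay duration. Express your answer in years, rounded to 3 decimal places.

Periodic yield y = 0.021. Discount each cash flow and weight by its period:
  t   CF        PV=CF/(1+0.021)^t    t·PV
  1        27.50        26.9344        26.9344
  2        27.50        26.3804        52.7608
  3        27.50        25.8378        77.5134
  4        27.50        25.3064       101.2255
  5        42.50        38.3054       191.5271
  6        42.50        37.5176       225.1053
  7        42.50        36.7459       257.2212
  8     2,042.50     1,729.6416    13,837.1330
  Σ                  1,946.6694    14,769.4206
Price P = Σ PV = 1,946.6694.
Macaulay duration = Σ(t·PV) / P = 14,769.4206 / 1,946.6694 = 7.58702 half-year periods.
In years: 7.58702 / 2 = 3.79351 years.

3.794 years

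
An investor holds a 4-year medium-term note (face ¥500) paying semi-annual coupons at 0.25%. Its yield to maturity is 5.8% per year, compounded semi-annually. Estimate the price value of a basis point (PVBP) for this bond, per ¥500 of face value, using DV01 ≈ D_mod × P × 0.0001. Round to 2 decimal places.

¥0.16

Periodic yield y = 0.029.
  t   CF        PV=CF/(1+0.029)^t    t·PV
  1        0.625         0.6074         0.6074
  2        0.625         0.5903         1.1805
  3        0.625         0.5736         1.7209
  4        0.625         0.5575         2.2299
  5        0.625         0.5418         2.7088
  6        0.625         0.5265         3.1589
  7        0.625         0.5116         3.5815
  8      500.625       398.2810     3,186.2476
  Σ                    402.1896     3,201.4355
P = 402.1896; D_Mac = 7.96002 half-year periods = 3.98001 yrs; D_mod = 3.86784 yrs.
DV01 ≈ 3.86784 × 402.1896 × 0.0001 = 0.155561.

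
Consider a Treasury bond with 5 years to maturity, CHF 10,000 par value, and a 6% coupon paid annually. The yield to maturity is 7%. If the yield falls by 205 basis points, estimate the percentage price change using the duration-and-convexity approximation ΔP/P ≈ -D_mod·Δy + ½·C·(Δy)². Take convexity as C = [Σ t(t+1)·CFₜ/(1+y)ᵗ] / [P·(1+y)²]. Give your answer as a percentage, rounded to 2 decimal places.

With y = 0.07:
  t   CF        PV=CF/(1+0.07)^t    t·PV        t(t+1)·PV
  1       600.00       560.7477       560.7477       1,121.4953
  2       600.00       524.0632     1,048.1265       3,144.3794
  3       600.00       489.7787     1,469.3362       5,877.3447
  4       600.00       457.7371     1,830.9485       9,154.7425
  5    10,600.00     7,557.6535    37,788.2675     226,729.6051
  Σ                  9,589.9803    42,697.4263     246,027.5671
P = 9,589.9803; D_Mac = 4.45230 yrs; D_mod = 4.16102 yrs; C = 22.40776.
Duration effect: -4.16102 × (-0.0205) = +0.085301
Convexity effect: 0.5 × 22.40776 × (-0.0205)² = +0.0047084
ΔP/P ≈ +0.085301 + 0.0047084 = +0.090009 = +9.0009%.

+9.00%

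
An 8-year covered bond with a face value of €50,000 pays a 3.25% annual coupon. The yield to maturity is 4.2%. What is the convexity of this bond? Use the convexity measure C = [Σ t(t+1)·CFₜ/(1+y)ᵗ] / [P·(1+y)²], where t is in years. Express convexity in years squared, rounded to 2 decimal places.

With y = 0.042:
  t   CF        PV=CF/(1+0.042)^t    t·PV        t(t+1)·PV
  1     1,625.00     1,559.5010     1,559.5010       3,119.0019
  2     1,625.00     1,496.6420     2,993.2840       8,979.8520
  3     1,625.00     1,436.3167     4,308.9501      17,235.8003
  4     1,625.00     1,378.4229     5,513.6917      27,568.4586
  5     1,625.00     1,322.8627     6,614.3135      39,685.8809
  6     1,625.00     1,269.5419     7,617.2516      53,320.7613
  7     1,625.00     1,218.3704     8,528.5927      68,228.7413
  8    51,625.00    37,146.5353   297,172.2825   2,674,550.5423
  Σ                 46,828.1929   334,307.8670   2,892,689.0388
P = 46,828.1929.
Convexity = Σ t(t+1)·PV / [P·(1+y)²] = 2,892,689.0388 / (46,828.1929 × 1.085764) = 56.89301.

56.89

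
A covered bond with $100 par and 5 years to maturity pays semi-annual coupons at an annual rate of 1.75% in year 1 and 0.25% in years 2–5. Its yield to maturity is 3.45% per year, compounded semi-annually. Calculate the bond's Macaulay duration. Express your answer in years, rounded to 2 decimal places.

Periodic yield y = 0.01725. Discount each cash flow and weight by its period:
  t   CF        PV=CF/(1+0.01725)^t    t·PV
  1        0.875         0.8602         0.8602
  2        0.875         0.8456         1.6912
  3        0.125         0.1187         0.3562
  4        0.125         0.1167         0.4669
  5        0.125         0.1148         0.5738
  6        0.125         0.1128         0.6769
  7        0.125         0.1109         0.7763
  8        0.125         0.1090         0.8721
  9        0.125         0.1072         0.9645
  10     100.125        84.3851       843.8506
  Σ                     86.8809       851.0886
Price P = Σ PV = 86.8809.
Macaulay duration = Σ(t·PV) / P = 851.0886 / 86.8809 = 9.79604 half-year periods.
In years: 9.79604 / 2 = 4.89802 years.

4.90 years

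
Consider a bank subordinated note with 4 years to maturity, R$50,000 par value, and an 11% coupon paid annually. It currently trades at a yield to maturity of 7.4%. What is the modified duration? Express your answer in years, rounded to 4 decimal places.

Periodic yield y = 0.074. First find Macaulay duration:
  t   CF        PV=CF/(1+0.074)^t    t·PV
  1     5,500.00     5,121.0428     5,121.0428
  2     5,500.00     4,768.1963     9,536.3926
  3     5,500.00     4,439.6614    13,318.9841
  4    55,500.00    41,713.4257   166,853.7028
  Σ                 56,042.3262   194,830.1224
P = 56,042.3262; Macaulay duration = 194,830.1224 / 56,042.3262 = 3.47648 years.
Modified duration = D_Mac / (1 + y) = 3.47648 / 1.074 = 3.23695 years.

3.2369 years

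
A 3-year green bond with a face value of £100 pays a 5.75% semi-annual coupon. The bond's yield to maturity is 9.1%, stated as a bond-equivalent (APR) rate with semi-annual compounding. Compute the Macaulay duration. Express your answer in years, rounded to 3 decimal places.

2.787 years

Periodic yield y = 0.0455. Discount each cash flow and weight by its period:
  t   CF        PV=CF/(1+0.0455)^t    t·PV
  1        2.875         2.7499         2.7499
  2        2.875         2.6302         5.2604
  3        2.875         2.5157         7.5472
  4        2.875         2.4063         9.6250
  5        2.875         2.3015        11.5077
  6      102.875        78.7709       472.6252
  Σ                     91.3745       509.3154
Price P = Σ PV = 91.3745.
Macaulay duration = Σ(t·PV) / P = 509.3154 / 91.3745 = 5.57393 half-year periods.
In years: 5.57393 / 2 = 2.78697 years.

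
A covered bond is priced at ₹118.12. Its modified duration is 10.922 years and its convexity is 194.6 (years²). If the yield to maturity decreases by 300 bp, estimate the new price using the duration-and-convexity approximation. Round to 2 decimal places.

Duration effect: -D_mod·Δy = -10.922 × (-0.03) = +0.327660
Convexity effect: ½·C·(Δy)² = 0.5 × 194.6 × (-0.03)² = +0.0875700
ΔP/P ≈ +0.327660 + 0.0875700 = +0.415230
New price ≈ 118.12 × (1 + 0.415230) = 167.1669676.

₹167.17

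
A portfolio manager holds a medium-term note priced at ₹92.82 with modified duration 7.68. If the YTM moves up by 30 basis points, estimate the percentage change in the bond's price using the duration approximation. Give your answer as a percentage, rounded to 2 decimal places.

Duration approximation: ΔP/P ≈ -D_mod · Δy = -7.68 × (+0.003) = -0.023040.
As a percentage: -2.3040%.

-2.30%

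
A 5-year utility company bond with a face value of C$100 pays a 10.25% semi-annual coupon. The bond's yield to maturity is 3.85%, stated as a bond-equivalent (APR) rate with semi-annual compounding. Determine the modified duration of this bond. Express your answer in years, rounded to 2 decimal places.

Periodic yield y = 0.01925. First find Macaulay duration:
  t   CF        PV=CF/(1+0.01925)^t    t·PV
  1        5.125         5.0282         5.0282
  2        5.125         4.9332         9.8665
  3        5.125         4.8401        14.5202
  4        5.125         4.7487        18.9946
  5        5.125         4.6590        23.2949
  6        5.125         4.5710        27.4259
  7        5.125         4.4847        31.3926
  8        5.125         4.4000        35.1996
  9        5.125         4.3169        38.8517
  10     105.125        86.8758       868.7580
  Σ                    128.8574     1,073.3322
P = 128.8574; Macaulay duration = 1,073.3322 / 128.8574 = 8.32961 half-year periods = 4.16481 years.
Modified duration = D_Mac / (1 + y) = 4.16481 / 1.01925 = 4.08615 years.

4.09 years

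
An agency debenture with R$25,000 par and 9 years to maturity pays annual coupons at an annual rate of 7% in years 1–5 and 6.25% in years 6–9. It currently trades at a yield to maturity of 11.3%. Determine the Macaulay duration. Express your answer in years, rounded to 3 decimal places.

6.631 years

Periodic yield y = 0.113. Discount each cash flow and weight by its year:
  t   CF        PV=CF/(1+0.113)^t    t·PV
  1     1,750.00     1,572.3270     1,572.3270
  2     1,750.00     1,412.6928     2,825.3855
  3     1,750.00     1,269.2657     3,807.7972
  4     1,750.00     1,140.4005     4,561.6019
  5     1,750.00     1,024.6186     5,123.0929
  6     1,562.50       821.9569     4,931.7413
  7     1,562.50       738.5057     5,169.5402
  8     1,562.50       663.5272     5,308.2174
  9    26,562.50    10,134.7367    91,212.6299
  Σ                 18,778.0311   124,512.3334
Price P = Σ PV = 18,778.0311.
Macaulay duration = Σ(t·PV) / P = 124,512.3334 / 18,778.0311 = 6.63074 years.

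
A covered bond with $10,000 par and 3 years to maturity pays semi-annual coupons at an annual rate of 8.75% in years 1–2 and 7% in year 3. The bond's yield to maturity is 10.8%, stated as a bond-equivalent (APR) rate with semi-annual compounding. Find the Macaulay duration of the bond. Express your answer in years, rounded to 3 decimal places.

Periodic yield y = 0.054. Discount each cash flow and weight by its period:
  t   CF        PV=CF/(1+0.054)^t    t·PV
  1       437.50       415.0854       415.0854
  2       437.50       393.8192       787.6383
  3       437.50       373.6425     1,120.9274
  4       437.50       354.4995     1,417.9980
  5       350.00       269.0698     1,345.3491
  6    10,350.00     7,549.1262    45,294.7571
  Σ                  9,355.2425    50,381.7552
Price P = Σ PV = 9,355.2425.
Macaulay duration = Σ(t·PV) / P = 50,381.7552 / 9,355.2425 = 5.38540 half-year periods.
In years: 5.38540 / 2 = 2.69270 years.

2.693 years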